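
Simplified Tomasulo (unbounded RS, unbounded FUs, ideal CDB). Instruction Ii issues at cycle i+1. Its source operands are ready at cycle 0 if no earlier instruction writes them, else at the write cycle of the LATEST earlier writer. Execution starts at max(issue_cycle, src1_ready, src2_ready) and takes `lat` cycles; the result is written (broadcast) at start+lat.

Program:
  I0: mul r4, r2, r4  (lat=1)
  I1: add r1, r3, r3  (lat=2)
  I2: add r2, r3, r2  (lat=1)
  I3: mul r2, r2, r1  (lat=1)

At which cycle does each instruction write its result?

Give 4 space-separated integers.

Answer: 2 4 4 5

Derivation:
I0 mul r4: issue@1 deps=(None,None) exec_start@1 write@2
I1 add r1: issue@2 deps=(None,None) exec_start@2 write@4
I2 add r2: issue@3 deps=(None,None) exec_start@3 write@4
I3 mul r2: issue@4 deps=(2,1) exec_start@4 write@5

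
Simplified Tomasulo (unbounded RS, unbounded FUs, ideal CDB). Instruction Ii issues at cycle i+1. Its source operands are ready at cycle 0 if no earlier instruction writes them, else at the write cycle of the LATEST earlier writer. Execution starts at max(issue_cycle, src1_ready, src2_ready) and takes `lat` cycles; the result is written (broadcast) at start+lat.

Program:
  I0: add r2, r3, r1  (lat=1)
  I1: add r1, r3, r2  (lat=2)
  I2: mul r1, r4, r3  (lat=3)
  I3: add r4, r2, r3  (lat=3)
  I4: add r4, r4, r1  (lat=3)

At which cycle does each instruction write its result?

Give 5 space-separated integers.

Answer: 2 4 6 7 10

Derivation:
I0 add r2: issue@1 deps=(None,None) exec_start@1 write@2
I1 add r1: issue@2 deps=(None,0) exec_start@2 write@4
I2 mul r1: issue@3 deps=(None,None) exec_start@3 write@6
I3 add r4: issue@4 deps=(0,None) exec_start@4 write@7
I4 add r4: issue@5 deps=(3,2) exec_start@7 write@10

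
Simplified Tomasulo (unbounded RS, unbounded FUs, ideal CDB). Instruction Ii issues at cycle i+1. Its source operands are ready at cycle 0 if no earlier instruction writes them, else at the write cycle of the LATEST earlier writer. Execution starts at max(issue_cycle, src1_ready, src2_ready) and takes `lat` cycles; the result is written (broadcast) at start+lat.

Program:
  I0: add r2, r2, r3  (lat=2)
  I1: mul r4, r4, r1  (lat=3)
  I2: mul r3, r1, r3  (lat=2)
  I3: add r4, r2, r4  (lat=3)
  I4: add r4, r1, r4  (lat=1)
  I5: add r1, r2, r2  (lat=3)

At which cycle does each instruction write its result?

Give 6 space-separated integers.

Answer: 3 5 5 8 9 9

Derivation:
I0 add r2: issue@1 deps=(None,None) exec_start@1 write@3
I1 mul r4: issue@2 deps=(None,None) exec_start@2 write@5
I2 mul r3: issue@3 deps=(None,None) exec_start@3 write@5
I3 add r4: issue@4 deps=(0,1) exec_start@5 write@8
I4 add r4: issue@5 deps=(None,3) exec_start@8 write@9
I5 add r1: issue@6 deps=(0,0) exec_start@6 write@9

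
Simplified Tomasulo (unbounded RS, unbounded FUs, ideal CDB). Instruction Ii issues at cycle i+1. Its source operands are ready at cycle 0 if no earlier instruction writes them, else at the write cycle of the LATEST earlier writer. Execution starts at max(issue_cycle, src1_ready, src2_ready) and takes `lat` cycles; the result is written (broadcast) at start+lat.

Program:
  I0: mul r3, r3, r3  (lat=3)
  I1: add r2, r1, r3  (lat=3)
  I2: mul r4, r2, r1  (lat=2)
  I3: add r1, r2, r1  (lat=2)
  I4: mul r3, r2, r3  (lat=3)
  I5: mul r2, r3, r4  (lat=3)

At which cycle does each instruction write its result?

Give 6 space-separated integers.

Answer: 4 7 9 9 10 13

Derivation:
I0 mul r3: issue@1 deps=(None,None) exec_start@1 write@4
I1 add r2: issue@2 deps=(None,0) exec_start@4 write@7
I2 mul r4: issue@3 deps=(1,None) exec_start@7 write@9
I3 add r1: issue@4 deps=(1,None) exec_start@7 write@9
I4 mul r3: issue@5 deps=(1,0) exec_start@7 write@10
I5 mul r2: issue@6 deps=(4,2) exec_start@10 write@13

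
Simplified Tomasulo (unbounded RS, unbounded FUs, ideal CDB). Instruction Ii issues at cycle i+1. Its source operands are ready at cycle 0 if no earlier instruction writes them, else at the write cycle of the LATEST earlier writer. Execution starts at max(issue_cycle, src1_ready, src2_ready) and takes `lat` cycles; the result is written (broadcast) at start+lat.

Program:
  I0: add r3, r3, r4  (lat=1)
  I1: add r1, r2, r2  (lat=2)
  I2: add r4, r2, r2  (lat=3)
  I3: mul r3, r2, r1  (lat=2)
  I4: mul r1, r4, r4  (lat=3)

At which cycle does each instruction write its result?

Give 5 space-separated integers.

I0 add r3: issue@1 deps=(None,None) exec_start@1 write@2
I1 add r1: issue@2 deps=(None,None) exec_start@2 write@4
I2 add r4: issue@3 deps=(None,None) exec_start@3 write@6
I3 mul r3: issue@4 deps=(None,1) exec_start@4 write@6
I4 mul r1: issue@5 deps=(2,2) exec_start@6 write@9

Answer: 2 4 6 6 9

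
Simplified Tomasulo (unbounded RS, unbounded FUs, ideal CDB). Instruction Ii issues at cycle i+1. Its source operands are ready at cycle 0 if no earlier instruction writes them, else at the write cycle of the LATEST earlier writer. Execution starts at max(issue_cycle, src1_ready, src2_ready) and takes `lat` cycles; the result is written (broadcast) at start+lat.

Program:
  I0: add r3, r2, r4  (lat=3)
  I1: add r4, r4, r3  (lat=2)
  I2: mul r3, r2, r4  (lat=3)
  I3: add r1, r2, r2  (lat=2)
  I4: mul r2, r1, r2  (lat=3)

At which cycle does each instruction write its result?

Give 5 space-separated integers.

Answer: 4 6 9 6 9

Derivation:
I0 add r3: issue@1 deps=(None,None) exec_start@1 write@4
I1 add r4: issue@2 deps=(None,0) exec_start@4 write@6
I2 mul r3: issue@3 deps=(None,1) exec_start@6 write@9
I3 add r1: issue@4 deps=(None,None) exec_start@4 write@6
I4 mul r2: issue@5 deps=(3,None) exec_start@6 write@9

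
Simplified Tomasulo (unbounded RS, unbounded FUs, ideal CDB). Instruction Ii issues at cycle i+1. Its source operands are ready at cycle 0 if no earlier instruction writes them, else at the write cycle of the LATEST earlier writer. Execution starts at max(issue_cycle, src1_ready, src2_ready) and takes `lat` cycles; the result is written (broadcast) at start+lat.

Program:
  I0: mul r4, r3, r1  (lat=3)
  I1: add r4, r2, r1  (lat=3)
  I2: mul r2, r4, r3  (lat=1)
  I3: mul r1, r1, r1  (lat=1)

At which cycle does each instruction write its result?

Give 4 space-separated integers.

Answer: 4 5 6 5

Derivation:
I0 mul r4: issue@1 deps=(None,None) exec_start@1 write@4
I1 add r4: issue@2 deps=(None,None) exec_start@2 write@5
I2 mul r2: issue@3 deps=(1,None) exec_start@5 write@6
I3 mul r1: issue@4 deps=(None,None) exec_start@4 write@5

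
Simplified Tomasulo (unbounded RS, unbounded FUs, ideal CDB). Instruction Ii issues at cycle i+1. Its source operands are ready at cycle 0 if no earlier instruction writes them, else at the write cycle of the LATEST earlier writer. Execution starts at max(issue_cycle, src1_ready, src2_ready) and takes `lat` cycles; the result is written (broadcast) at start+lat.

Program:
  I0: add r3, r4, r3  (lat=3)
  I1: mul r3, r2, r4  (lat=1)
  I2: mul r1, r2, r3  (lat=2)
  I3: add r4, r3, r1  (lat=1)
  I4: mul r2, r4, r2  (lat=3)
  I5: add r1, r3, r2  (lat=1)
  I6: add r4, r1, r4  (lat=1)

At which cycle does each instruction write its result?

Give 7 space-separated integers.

I0 add r3: issue@1 deps=(None,None) exec_start@1 write@4
I1 mul r3: issue@2 deps=(None,None) exec_start@2 write@3
I2 mul r1: issue@3 deps=(None,1) exec_start@3 write@5
I3 add r4: issue@4 deps=(1,2) exec_start@5 write@6
I4 mul r2: issue@5 deps=(3,None) exec_start@6 write@9
I5 add r1: issue@6 deps=(1,4) exec_start@9 write@10
I6 add r4: issue@7 deps=(5,3) exec_start@10 write@11

Answer: 4 3 5 6 9 10 11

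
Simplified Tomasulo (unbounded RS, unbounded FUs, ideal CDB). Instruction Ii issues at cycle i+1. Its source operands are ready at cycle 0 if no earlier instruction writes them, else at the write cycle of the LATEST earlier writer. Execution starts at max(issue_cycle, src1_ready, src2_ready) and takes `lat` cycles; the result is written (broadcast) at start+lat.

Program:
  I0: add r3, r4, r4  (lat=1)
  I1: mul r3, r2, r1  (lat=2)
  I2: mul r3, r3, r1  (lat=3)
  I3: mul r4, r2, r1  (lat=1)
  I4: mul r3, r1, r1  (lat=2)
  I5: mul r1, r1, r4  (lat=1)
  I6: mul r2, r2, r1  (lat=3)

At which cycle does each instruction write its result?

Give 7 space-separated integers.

Answer: 2 4 7 5 7 7 10

Derivation:
I0 add r3: issue@1 deps=(None,None) exec_start@1 write@2
I1 mul r3: issue@2 deps=(None,None) exec_start@2 write@4
I2 mul r3: issue@3 deps=(1,None) exec_start@4 write@7
I3 mul r4: issue@4 deps=(None,None) exec_start@4 write@5
I4 mul r3: issue@5 deps=(None,None) exec_start@5 write@7
I5 mul r1: issue@6 deps=(None,3) exec_start@6 write@7
I6 mul r2: issue@7 deps=(None,5) exec_start@7 write@10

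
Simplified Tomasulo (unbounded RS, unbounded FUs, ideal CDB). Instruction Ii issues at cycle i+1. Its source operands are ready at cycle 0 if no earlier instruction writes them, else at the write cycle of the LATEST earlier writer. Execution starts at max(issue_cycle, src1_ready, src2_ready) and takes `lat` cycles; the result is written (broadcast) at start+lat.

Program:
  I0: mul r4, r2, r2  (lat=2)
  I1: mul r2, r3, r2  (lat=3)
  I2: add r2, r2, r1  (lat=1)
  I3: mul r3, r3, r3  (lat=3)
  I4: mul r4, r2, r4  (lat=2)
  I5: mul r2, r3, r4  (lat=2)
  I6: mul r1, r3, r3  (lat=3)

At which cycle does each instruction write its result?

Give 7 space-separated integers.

Answer: 3 5 6 7 8 10 10

Derivation:
I0 mul r4: issue@1 deps=(None,None) exec_start@1 write@3
I1 mul r2: issue@2 deps=(None,None) exec_start@2 write@5
I2 add r2: issue@3 deps=(1,None) exec_start@5 write@6
I3 mul r3: issue@4 deps=(None,None) exec_start@4 write@7
I4 mul r4: issue@5 deps=(2,0) exec_start@6 write@8
I5 mul r2: issue@6 deps=(3,4) exec_start@8 write@10
I6 mul r1: issue@7 deps=(3,3) exec_start@7 write@10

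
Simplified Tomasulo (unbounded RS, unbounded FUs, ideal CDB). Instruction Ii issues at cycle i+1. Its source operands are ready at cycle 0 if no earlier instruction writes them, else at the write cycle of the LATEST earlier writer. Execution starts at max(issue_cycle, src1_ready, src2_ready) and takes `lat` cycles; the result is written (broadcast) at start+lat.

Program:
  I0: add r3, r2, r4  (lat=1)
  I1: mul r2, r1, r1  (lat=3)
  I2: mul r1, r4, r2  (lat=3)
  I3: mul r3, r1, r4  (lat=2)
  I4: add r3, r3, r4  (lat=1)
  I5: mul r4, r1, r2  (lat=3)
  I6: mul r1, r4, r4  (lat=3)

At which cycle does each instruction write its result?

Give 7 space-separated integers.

I0 add r3: issue@1 deps=(None,None) exec_start@1 write@2
I1 mul r2: issue@2 deps=(None,None) exec_start@2 write@5
I2 mul r1: issue@3 deps=(None,1) exec_start@5 write@8
I3 mul r3: issue@4 deps=(2,None) exec_start@8 write@10
I4 add r3: issue@5 deps=(3,None) exec_start@10 write@11
I5 mul r4: issue@6 deps=(2,1) exec_start@8 write@11
I6 mul r1: issue@7 deps=(5,5) exec_start@11 write@14

Answer: 2 5 8 10 11 11 14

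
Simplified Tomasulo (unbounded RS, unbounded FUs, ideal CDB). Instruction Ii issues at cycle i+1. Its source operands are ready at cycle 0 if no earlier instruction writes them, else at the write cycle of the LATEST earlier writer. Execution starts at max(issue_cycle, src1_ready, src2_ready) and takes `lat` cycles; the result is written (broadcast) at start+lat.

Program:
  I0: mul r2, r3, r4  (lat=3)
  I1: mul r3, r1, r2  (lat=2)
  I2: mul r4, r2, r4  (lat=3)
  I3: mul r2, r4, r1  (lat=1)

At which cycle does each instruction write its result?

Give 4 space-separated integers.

Answer: 4 6 7 8

Derivation:
I0 mul r2: issue@1 deps=(None,None) exec_start@1 write@4
I1 mul r3: issue@2 deps=(None,0) exec_start@4 write@6
I2 mul r4: issue@3 deps=(0,None) exec_start@4 write@7
I3 mul r2: issue@4 deps=(2,None) exec_start@7 write@8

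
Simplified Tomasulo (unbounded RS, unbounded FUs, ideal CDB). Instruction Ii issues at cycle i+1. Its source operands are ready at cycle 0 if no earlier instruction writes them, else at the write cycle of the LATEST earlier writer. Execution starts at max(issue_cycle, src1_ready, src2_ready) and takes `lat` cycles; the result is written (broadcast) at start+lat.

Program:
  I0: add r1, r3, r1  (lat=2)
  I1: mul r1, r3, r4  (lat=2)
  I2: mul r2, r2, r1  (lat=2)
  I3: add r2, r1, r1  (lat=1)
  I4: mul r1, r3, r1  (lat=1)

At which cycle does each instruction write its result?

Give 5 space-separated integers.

I0 add r1: issue@1 deps=(None,None) exec_start@1 write@3
I1 mul r1: issue@2 deps=(None,None) exec_start@2 write@4
I2 mul r2: issue@3 deps=(None,1) exec_start@4 write@6
I3 add r2: issue@4 deps=(1,1) exec_start@4 write@5
I4 mul r1: issue@5 deps=(None,1) exec_start@5 write@6

Answer: 3 4 6 5 6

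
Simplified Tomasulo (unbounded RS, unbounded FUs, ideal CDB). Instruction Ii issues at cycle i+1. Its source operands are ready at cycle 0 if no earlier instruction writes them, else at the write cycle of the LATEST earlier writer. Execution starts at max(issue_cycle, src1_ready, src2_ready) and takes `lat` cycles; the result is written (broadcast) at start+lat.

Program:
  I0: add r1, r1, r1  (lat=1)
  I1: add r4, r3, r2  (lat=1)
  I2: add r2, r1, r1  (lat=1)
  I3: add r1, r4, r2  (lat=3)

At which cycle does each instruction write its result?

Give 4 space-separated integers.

Answer: 2 3 4 7

Derivation:
I0 add r1: issue@1 deps=(None,None) exec_start@1 write@2
I1 add r4: issue@2 deps=(None,None) exec_start@2 write@3
I2 add r2: issue@3 deps=(0,0) exec_start@3 write@4
I3 add r1: issue@4 deps=(1,2) exec_start@4 write@7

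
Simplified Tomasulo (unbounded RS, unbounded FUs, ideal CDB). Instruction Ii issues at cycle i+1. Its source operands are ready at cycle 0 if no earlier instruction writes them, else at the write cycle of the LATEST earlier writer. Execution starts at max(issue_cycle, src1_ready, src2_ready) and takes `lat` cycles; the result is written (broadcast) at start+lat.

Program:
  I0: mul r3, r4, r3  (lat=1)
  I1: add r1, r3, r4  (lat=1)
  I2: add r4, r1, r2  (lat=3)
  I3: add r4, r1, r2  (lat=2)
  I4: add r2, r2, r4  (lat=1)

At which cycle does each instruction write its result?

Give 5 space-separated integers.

I0 mul r3: issue@1 deps=(None,None) exec_start@1 write@2
I1 add r1: issue@2 deps=(0,None) exec_start@2 write@3
I2 add r4: issue@3 deps=(1,None) exec_start@3 write@6
I3 add r4: issue@4 deps=(1,None) exec_start@4 write@6
I4 add r2: issue@5 deps=(None,3) exec_start@6 write@7

Answer: 2 3 6 6 7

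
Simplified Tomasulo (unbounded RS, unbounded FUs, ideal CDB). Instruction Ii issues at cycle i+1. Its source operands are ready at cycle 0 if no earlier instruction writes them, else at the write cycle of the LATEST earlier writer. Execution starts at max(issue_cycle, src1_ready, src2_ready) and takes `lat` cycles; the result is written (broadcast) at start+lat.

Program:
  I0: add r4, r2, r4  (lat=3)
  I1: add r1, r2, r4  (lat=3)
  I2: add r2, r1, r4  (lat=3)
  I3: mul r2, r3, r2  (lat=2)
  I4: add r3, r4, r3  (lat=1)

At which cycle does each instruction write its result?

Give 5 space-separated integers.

I0 add r4: issue@1 deps=(None,None) exec_start@1 write@4
I1 add r1: issue@2 deps=(None,0) exec_start@4 write@7
I2 add r2: issue@3 deps=(1,0) exec_start@7 write@10
I3 mul r2: issue@4 deps=(None,2) exec_start@10 write@12
I4 add r3: issue@5 deps=(0,None) exec_start@5 write@6

Answer: 4 7 10 12 6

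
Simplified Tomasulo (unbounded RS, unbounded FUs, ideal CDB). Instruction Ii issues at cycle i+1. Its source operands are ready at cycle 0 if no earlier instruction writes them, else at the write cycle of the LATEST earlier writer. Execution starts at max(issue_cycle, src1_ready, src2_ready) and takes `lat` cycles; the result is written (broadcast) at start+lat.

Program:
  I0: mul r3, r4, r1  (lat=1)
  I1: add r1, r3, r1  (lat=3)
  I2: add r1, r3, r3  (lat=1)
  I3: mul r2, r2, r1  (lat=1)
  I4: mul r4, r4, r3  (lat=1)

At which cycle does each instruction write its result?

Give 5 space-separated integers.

I0 mul r3: issue@1 deps=(None,None) exec_start@1 write@2
I1 add r1: issue@2 deps=(0,None) exec_start@2 write@5
I2 add r1: issue@3 deps=(0,0) exec_start@3 write@4
I3 mul r2: issue@4 deps=(None,2) exec_start@4 write@5
I4 mul r4: issue@5 deps=(None,0) exec_start@5 write@6

Answer: 2 5 4 5 6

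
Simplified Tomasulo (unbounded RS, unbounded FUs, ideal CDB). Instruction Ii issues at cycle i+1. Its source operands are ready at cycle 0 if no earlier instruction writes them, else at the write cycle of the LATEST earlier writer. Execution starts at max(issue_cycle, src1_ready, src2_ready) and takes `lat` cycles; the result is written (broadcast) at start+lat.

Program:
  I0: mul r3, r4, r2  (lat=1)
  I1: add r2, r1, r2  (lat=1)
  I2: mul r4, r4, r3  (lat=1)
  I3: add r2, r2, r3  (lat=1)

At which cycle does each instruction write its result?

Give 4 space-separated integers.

I0 mul r3: issue@1 deps=(None,None) exec_start@1 write@2
I1 add r2: issue@2 deps=(None,None) exec_start@2 write@3
I2 mul r4: issue@3 deps=(None,0) exec_start@3 write@4
I3 add r2: issue@4 deps=(1,0) exec_start@4 write@5

Answer: 2 3 4 5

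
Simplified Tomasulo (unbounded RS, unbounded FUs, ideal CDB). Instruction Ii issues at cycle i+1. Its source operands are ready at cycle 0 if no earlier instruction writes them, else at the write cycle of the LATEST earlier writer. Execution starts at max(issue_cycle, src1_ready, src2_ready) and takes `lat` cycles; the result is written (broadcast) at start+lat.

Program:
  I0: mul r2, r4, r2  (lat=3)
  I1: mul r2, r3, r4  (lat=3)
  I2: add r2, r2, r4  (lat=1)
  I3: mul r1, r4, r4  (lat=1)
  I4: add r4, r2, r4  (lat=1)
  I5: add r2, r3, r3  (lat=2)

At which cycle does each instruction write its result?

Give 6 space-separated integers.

I0 mul r2: issue@1 deps=(None,None) exec_start@1 write@4
I1 mul r2: issue@2 deps=(None,None) exec_start@2 write@5
I2 add r2: issue@3 deps=(1,None) exec_start@5 write@6
I3 mul r1: issue@4 deps=(None,None) exec_start@4 write@5
I4 add r4: issue@5 deps=(2,None) exec_start@6 write@7
I5 add r2: issue@6 deps=(None,None) exec_start@6 write@8

Answer: 4 5 6 5 7 8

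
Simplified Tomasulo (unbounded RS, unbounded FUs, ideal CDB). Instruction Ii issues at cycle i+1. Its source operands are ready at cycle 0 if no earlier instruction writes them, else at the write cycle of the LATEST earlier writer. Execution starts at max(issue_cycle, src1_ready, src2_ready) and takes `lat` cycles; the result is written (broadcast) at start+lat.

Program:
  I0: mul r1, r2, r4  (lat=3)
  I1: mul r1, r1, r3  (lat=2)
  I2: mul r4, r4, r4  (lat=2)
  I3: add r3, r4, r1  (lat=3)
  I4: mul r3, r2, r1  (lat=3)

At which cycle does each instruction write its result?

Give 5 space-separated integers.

I0 mul r1: issue@1 deps=(None,None) exec_start@1 write@4
I1 mul r1: issue@2 deps=(0,None) exec_start@4 write@6
I2 mul r4: issue@3 deps=(None,None) exec_start@3 write@5
I3 add r3: issue@4 deps=(2,1) exec_start@6 write@9
I4 mul r3: issue@5 deps=(None,1) exec_start@6 write@9

Answer: 4 6 5 9 9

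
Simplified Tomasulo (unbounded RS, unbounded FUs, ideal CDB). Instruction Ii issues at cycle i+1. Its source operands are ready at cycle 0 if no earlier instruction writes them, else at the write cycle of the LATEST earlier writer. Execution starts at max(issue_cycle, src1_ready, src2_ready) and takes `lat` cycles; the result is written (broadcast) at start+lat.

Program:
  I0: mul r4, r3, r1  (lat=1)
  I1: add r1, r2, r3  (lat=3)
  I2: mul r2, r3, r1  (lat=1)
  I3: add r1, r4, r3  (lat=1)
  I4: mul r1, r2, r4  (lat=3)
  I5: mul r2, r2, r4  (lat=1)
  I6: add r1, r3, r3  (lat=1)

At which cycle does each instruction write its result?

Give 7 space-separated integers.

Answer: 2 5 6 5 9 7 8

Derivation:
I0 mul r4: issue@1 deps=(None,None) exec_start@1 write@2
I1 add r1: issue@2 deps=(None,None) exec_start@2 write@5
I2 mul r2: issue@3 deps=(None,1) exec_start@5 write@6
I3 add r1: issue@4 deps=(0,None) exec_start@4 write@5
I4 mul r1: issue@5 deps=(2,0) exec_start@6 write@9
I5 mul r2: issue@6 deps=(2,0) exec_start@6 write@7
I6 add r1: issue@7 deps=(None,None) exec_start@7 write@8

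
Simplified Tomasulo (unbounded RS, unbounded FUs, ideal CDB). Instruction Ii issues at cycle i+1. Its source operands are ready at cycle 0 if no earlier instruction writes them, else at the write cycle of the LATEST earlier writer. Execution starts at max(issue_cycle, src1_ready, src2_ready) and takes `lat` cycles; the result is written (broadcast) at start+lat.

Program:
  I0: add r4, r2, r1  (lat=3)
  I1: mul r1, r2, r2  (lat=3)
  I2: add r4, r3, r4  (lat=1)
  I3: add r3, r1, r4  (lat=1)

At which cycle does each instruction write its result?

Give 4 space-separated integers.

I0 add r4: issue@1 deps=(None,None) exec_start@1 write@4
I1 mul r1: issue@2 deps=(None,None) exec_start@2 write@5
I2 add r4: issue@3 deps=(None,0) exec_start@4 write@5
I3 add r3: issue@4 deps=(1,2) exec_start@5 write@6

Answer: 4 5 5 6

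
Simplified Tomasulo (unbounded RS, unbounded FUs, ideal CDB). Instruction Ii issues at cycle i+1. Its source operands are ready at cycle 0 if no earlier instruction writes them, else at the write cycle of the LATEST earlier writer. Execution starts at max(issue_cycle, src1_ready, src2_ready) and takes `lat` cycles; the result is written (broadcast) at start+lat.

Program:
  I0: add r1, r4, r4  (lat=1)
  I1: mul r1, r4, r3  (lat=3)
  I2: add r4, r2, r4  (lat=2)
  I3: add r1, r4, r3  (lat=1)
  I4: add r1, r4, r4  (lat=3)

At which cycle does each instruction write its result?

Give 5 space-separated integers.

Answer: 2 5 5 6 8

Derivation:
I0 add r1: issue@1 deps=(None,None) exec_start@1 write@2
I1 mul r1: issue@2 deps=(None,None) exec_start@2 write@5
I2 add r4: issue@3 deps=(None,None) exec_start@3 write@5
I3 add r1: issue@4 deps=(2,None) exec_start@5 write@6
I4 add r1: issue@5 deps=(2,2) exec_start@5 write@8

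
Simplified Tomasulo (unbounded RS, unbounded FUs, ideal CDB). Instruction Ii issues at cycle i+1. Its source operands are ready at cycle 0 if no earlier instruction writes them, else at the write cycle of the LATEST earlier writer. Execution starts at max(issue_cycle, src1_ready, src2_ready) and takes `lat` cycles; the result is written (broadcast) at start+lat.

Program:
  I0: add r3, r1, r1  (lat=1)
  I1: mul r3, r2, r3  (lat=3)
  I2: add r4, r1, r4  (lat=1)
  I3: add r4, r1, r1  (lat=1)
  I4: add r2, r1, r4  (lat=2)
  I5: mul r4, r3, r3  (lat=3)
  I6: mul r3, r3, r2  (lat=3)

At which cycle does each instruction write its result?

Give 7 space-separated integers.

Answer: 2 5 4 5 7 9 10

Derivation:
I0 add r3: issue@1 deps=(None,None) exec_start@1 write@2
I1 mul r3: issue@2 deps=(None,0) exec_start@2 write@5
I2 add r4: issue@3 deps=(None,None) exec_start@3 write@4
I3 add r4: issue@4 deps=(None,None) exec_start@4 write@5
I4 add r2: issue@5 deps=(None,3) exec_start@5 write@7
I5 mul r4: issue@6 deps=(1,1) exec_start@6 write@9
I6 mul r3: issue@7 deps=(1,4) exec_start@7 write@10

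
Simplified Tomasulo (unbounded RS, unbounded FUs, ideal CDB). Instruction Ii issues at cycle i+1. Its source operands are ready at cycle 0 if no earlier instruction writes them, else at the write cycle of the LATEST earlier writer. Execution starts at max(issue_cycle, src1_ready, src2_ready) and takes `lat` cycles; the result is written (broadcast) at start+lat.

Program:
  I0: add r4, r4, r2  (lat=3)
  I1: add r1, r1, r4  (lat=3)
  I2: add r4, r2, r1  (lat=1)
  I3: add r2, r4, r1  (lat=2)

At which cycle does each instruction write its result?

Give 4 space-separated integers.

Answer: 4 7 8 10

Derivation:
I0 add r4: issue@1 deps=(None,None) exec_start@1 write@4
I1 add r1: issue@2 deps=(None,0) exec_start@4 write@7
I2 add r4: issue@3 deps=(None,1) exec_start@7 write@8
I3 add r2: issue@4 deps=(2,1) exec_start@8 write@10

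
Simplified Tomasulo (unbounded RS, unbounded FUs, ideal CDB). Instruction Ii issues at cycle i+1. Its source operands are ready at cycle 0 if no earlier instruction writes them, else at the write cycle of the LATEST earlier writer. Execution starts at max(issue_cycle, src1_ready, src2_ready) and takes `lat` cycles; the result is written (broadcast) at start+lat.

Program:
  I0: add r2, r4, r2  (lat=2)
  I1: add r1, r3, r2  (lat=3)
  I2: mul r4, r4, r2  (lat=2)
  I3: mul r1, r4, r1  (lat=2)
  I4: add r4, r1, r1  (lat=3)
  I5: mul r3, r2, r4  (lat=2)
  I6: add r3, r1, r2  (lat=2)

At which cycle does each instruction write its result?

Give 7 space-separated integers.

I0 add r2: issue@1 deps=(None,None) exec_start@1 write@3
I1 add r1: issue@2 deps=(None,0) exec_start@3 write@6
I2 mul r4: issue@3 deps=(None,0) exec_start@3 write@5
I3 mul r1: issue@4 deps=(2,1) exec_start@6 write@8
I4 add r4: issue@5 deps=(3,3) exec_start@8 write@11
I5 mul r3: issue@6 deps=(0,4) exec_start@11 write@13
I6 add r3: issue@7 deps=(3,0) exec_start@8 write@10

Answer: 3 6 5 8 11 13 10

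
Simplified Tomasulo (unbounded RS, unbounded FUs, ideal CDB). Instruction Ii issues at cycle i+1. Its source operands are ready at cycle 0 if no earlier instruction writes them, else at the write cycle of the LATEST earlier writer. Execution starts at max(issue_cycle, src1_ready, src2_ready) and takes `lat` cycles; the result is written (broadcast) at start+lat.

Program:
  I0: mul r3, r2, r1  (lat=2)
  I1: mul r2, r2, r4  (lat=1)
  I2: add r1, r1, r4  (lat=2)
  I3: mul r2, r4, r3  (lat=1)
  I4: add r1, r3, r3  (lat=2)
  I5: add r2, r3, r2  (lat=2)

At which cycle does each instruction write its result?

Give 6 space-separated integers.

I0 mul r3: issue@1 deps=(None,None) exec_start@1 write@3
I1 mul r2: issue@2 deps=(None,None) exec_start@2 write@3
I2 add r1: issue@3 deps=(None,None) exec_start@3 write@5
I3 mul r2: issue@4 deps=(None,0) exec_start@4 write@5
I4 add r1: issue@5 deps=(0,0) exec_start@5 write@7
I5 add r2: issue@6 deps=(0,3) exec_start@6 write@8

Answer: 3 3 5 5 7 8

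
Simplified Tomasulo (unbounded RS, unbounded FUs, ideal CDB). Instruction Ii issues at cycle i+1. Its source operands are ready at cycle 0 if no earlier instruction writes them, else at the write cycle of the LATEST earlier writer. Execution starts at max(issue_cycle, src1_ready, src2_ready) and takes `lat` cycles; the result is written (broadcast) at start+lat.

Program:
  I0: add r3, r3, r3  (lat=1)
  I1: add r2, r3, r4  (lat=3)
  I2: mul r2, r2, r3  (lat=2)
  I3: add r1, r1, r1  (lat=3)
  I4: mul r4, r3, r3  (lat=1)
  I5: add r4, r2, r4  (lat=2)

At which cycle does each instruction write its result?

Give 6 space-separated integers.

Answer: 2 5 7 7 6 9

Derivation:
I0 add r3: issue@1 deps=(None,None) exec_start@1 write@2
I1 add r2: issue@2 deps=(0,None) exec_start@2 write@5
I2 mul r2: issue@3 deps=(1,0) exec_start@5 write@7
I3 add r1: issue@4 deps=(None,None) exec_start@4 write@7
I4 mul r4: issue@5 deps=(0,0) exec_start@5 write@6
I5 add r4: issue@6 deps=(2,4) exec_start@7 write@9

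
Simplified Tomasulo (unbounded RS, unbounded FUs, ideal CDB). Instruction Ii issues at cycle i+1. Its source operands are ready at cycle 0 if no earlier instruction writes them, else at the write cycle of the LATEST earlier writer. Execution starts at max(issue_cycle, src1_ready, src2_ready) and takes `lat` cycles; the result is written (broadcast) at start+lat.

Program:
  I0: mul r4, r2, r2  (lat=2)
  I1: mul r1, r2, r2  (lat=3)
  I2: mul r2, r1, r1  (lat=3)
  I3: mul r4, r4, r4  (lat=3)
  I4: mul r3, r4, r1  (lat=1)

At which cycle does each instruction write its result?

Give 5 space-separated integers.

Answer: 3 5 8 7 8

Derivation:
I0 mul r4: issue@1 deps=(None,None) exec_start@1 write@3
I1 mul r1: issue@2 deps=(None,None) exec_start@2 write@5
I2 mul r2: issue@3 deps=(1,1) exec_start@5 write@8
I3 mul r4: issue@4 deps=(0,0) exec_start@4 write@7
I4 mul r3: issue@5 deps=(3,1) exec_start@7 write@8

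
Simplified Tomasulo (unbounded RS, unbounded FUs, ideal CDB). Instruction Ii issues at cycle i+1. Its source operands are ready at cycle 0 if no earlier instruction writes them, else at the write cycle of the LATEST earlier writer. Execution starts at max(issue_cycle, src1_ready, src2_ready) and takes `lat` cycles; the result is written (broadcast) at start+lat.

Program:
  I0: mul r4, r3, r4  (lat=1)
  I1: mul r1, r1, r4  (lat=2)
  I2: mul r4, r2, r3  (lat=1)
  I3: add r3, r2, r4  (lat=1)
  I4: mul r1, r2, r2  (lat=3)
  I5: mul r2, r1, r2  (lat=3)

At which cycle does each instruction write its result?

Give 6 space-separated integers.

I0 mul r4: issue@1 deps=(None,None) exec_start@1 write@2
I1 mul r1: issue@2 deps=(None,0) exec_start@2 write@4
I2 mul r4: issue@3 deps=(None,None) exec_start@3 write@4
I3 add r3: issue@4 deps=(None,2) exec_start@4 write@5
I4 mul r1: issue@5 deps=(None,None) exec_start@5 write@8
I5 mul r2: issue@6 deps=(4,None) exec_start@8 write@11

Answer: 2 4 4 5 8 11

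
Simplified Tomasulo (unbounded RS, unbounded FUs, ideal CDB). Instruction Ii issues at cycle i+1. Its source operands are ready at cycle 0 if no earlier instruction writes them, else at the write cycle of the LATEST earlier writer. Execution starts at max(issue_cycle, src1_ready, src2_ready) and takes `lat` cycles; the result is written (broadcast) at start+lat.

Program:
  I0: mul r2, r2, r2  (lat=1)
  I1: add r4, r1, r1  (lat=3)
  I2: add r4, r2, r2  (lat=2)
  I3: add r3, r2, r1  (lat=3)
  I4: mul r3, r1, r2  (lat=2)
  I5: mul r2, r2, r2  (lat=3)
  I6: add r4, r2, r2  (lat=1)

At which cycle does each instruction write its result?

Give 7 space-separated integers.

I0 mul r2: issue@1 deps=(None,None) exec_start@1 write@2
I1 add r4: issue@2 deps=(None,None) exec_start@2 write@5
I2 add r4: issue@3 deps=(0,0) exec_start@3 write@5
I3 add r3: issue@4 deps=(0,None) exec_start@4 write@7
I4 mul r3: issue@5 deps=(None,0) exec_start@5 write@7
I5 mul r2: issue@6 deps=(0,0) exec_start@6 write@9
I6 add r4: issue@7 deps=(5,5) exec_start@9 write@10

Answer: 2 5 5 7 7 9 10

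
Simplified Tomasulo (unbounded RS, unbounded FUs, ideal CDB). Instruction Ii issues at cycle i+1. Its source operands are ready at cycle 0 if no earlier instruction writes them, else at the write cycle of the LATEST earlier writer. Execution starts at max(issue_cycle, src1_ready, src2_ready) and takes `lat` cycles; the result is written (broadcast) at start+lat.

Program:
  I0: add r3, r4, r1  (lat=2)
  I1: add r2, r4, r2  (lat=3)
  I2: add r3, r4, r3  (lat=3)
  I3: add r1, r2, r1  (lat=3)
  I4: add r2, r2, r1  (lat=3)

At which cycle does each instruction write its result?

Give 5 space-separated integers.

I0 add r3: issue@1 deps=(None,None) exec_start@1 write@3
I1 add r2: issue@2 deps=(None,None) exec_start@2 write@5
I2 add r3: issue@3 deps=(None,0) exec_start@3 write@6
I3 add r1: issue@4 deps=(1,None) exec_start@5 write@8
I4 add r2: issue@5 deps=(1,3) exec_start@8 write@11

Answer: 3 5 6 8 11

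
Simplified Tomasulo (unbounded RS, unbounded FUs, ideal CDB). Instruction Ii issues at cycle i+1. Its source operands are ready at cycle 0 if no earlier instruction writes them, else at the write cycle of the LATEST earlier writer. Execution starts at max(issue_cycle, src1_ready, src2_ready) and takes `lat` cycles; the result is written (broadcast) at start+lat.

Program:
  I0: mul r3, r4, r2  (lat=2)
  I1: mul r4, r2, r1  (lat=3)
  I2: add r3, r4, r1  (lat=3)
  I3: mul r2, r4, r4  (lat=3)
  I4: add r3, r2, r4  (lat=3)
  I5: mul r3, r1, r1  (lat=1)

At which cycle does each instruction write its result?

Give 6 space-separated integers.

I0 mul r3: issue@1 deps=(None,None) exec_start@1 write@3
I1 mul r4: issue@2 deps=(None,None) exec_start@2 write@5
I2 add r3: issue@3 deps=(1,None) exec_start@5 write@8
I3 mul r2: issue@4 deps=(1,1) exec_start@5 write@8
I4 add r3: issue@5 deps=(3,1) exec_start@8 write@11
I5 mul r3: issue@6 deps=(None,None) exec_start@6 write@7

Answer: 3 5 8 8 11 7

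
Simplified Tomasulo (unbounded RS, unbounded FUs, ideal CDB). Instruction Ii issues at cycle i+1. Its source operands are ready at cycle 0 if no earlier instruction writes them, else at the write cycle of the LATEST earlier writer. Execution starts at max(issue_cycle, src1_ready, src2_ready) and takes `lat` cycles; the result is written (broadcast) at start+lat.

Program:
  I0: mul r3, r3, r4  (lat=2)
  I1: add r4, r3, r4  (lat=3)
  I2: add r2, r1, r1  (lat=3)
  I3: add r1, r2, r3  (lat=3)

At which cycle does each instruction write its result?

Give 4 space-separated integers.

I0 mul r3: issue@1 deps=(None,None) exec_start@1 write@3
I1 add r4: issue@2 deps=(0,None) exec_start@3 write@6
I2 add r2: issue@3 deps=(None,None) exec_start@3 write@6
I3 add r1: issue@4 deps=(2,0) exec_start@6 write@9

Answer: 3 6 6 9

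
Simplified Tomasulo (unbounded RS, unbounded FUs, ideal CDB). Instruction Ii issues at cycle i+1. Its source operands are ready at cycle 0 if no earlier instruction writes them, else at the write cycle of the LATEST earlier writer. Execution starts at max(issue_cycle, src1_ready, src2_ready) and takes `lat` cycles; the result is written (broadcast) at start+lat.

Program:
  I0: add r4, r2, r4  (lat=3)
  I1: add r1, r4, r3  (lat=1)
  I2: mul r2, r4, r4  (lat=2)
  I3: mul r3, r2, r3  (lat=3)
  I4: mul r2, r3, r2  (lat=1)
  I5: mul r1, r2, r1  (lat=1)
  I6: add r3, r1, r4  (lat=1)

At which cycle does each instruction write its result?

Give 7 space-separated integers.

Answer: 4 5 6 9 10 11 12

Derivation:
I0 add r4: issue@1 deps=(None,None) exec_start@1 write@4
I1 add r1: issue@2 deps=(0,None) exec_start@4 write@5
I2 mul r2: issue@3 deps=(0,0) exec_start@4 write@6
I3 mul r3: issue@4 deps=(2,None) exec_start@6 write@9
I4 mul r2: issue@5 deps=(3,2) exec_start@9 write@10
I5 mul r1: issue@6 deps=(4,1) exec_start@10 write@11
I6 add r3: issue@7 deps=(5,0) exec_start@11 write@12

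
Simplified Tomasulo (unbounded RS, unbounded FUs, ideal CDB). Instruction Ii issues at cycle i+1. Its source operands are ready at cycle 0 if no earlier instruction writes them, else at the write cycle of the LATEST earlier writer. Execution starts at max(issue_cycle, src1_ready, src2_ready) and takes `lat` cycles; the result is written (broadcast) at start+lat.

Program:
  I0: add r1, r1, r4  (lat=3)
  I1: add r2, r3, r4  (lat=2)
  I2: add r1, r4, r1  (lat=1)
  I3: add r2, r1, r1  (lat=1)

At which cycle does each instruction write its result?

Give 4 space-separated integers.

I0 add r1: issue@1 deps=(None,None) exec_start@1 write@4
I1 add r2: issue@2 deps=(None,None) exec_start@2 write@4
I2 add r1: issue@3 deps=(None,0) exec_start@4 write@5
I3 add r2: issue@4 deps=(2,2) exec_start@5 write@6

Answer: 4 4 5 6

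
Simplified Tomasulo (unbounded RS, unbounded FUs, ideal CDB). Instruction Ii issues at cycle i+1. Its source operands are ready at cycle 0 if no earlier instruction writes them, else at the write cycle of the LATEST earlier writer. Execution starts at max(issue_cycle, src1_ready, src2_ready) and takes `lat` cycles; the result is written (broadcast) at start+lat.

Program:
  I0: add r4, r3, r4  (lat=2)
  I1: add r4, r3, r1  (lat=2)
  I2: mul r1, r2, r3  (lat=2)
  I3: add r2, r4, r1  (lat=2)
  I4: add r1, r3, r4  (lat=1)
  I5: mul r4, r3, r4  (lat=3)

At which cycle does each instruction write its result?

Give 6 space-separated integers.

I0 add r4: issue@1 deps=(None,None) exec_start@1 write@3
I1 add r4: issue@2 deps=(None,None) exec_start@2 write@4
I2 mul r1: issue@3 deps=(None,None) exec_start@3 write@5
I3 add r2: issue@4 deps=(1,2) exec_start@5 write@7
I4 add r1: issue@5 deps=(None,1) exec_start@5 write@6
I5 mul r4: issue@6 deps=(None,1) exec_start@6 write@9

Answer: 3 4 5 7 6 9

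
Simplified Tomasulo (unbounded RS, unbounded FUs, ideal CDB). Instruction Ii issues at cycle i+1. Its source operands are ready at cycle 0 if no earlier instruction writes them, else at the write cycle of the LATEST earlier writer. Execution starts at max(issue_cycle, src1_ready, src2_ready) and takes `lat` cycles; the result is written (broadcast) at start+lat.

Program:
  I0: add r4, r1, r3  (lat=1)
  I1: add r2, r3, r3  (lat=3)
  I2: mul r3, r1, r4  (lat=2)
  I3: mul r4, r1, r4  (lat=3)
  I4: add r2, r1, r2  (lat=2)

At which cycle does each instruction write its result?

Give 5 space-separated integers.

Answer: 2 5 5 7 7

Derivation:
I0 add r4: issue@1 deps=(None,None) exec_start@1 write@2
I1 add r2: issue@2 deps=(None,None) exec_start@2 write@5
I2 mul r3: issue@3 deps=(None,0) exec_start@3 write@5
I3 mul r4: issue@4 deps=(None,0) exec_start@4 write@7
I4 add r2: issue@5 deps=(None,1) exec_start@5 write@7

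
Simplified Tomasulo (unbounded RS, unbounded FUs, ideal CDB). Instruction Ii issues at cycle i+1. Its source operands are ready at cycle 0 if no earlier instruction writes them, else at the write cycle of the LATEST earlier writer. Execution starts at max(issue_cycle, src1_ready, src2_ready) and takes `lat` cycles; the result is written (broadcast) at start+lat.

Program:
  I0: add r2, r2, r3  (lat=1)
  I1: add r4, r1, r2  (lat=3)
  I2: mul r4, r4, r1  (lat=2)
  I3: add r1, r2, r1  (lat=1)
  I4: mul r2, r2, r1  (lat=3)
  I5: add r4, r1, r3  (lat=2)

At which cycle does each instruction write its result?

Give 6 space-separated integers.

I0 add r2: issue@1 deps=(None,None) exec_start@1 write@2
I1 add r4: issue@2 deps=(None,0) exec_start@2 write@5
I2 mul r4: issue@3 deps=(1,None) exec_start@5 write@7
I3 add r1: issue@4 deps=(0,None) exec_start@4 write@5
I4 mul r2: issue@5 deps=(0,3) exec_start@5 write@8
I5 add r4: issue@6 deps=(3,None) exec_start@6 write@8

Answer: 2 5 7 5 8 8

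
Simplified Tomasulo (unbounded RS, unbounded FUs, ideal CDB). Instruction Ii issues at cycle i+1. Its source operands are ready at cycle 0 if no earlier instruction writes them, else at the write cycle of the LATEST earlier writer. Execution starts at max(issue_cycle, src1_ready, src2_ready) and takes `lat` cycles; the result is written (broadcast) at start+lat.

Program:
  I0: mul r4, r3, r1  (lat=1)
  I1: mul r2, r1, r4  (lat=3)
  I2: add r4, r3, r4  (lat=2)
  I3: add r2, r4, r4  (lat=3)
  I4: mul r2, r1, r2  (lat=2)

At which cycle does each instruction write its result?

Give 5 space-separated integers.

Answer: 2 5 5 8 10

Derivation:
I0 mul r4: issue@1 deps=(None,None) exec_start@1 write@2
I1 mul r2: issue@2 deps=(None,0) exec_start@2 write@5
I2 add r4: issue@3 deps=(None,0) exec_start@3 write@5
I3 add r2: issue@4 deps=(2,2) exec_start@5 write@8
I4 mul r2: issue@5 deps=(None,3) exec_start@8 write@10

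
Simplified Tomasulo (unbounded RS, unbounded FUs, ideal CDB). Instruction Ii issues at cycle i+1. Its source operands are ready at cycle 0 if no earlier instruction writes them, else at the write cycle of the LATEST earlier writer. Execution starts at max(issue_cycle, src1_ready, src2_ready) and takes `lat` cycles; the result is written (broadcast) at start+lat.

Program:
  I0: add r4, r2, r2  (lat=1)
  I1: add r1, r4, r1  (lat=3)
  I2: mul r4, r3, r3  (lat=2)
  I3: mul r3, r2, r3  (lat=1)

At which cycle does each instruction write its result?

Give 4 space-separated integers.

I0 add r4: issue@1 deps=(None,None) exec_start@1 write@2
I1 add r1: issue@2 deps=(0,None) exec_start@2 write@5
I2 mul r4: issue@3 deps=(None,None) exec_start@3 write@5
I3 mul r3: issue@4 deps=(None,None) exec_start@4 write@5

Answer: 2 5 5 5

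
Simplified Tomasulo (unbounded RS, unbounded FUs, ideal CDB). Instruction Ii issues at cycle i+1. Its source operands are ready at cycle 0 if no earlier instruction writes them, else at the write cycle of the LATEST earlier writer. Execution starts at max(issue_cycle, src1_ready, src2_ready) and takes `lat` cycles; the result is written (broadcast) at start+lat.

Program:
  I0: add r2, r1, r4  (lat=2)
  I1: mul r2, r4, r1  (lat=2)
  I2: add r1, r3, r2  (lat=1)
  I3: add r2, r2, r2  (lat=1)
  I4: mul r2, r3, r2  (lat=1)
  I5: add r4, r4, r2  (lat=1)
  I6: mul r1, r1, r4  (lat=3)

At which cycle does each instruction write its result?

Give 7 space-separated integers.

I0 add r2: issue@1 deps=(None,None) exec_start@1 write@3
I1 mul r2: issue@2 deps=(None,None) exec_start@2 write@4
I2 add r1: issue@3 deps=(None,1) exec_start@4 write@5
I3 add r2: issue@4 deps=(1,1) exec_start@4 write@5
I4 mul r2: issue@5 deps=(None,3) exec_start@5 write@6
I5 add r4: issue@6 deps=(None,4) exec_start@6 write@7
I6 mul r1: issue@7 deps=(2,5) exec_start@7 write@10

Answer: 3 4 5 5 6 7 10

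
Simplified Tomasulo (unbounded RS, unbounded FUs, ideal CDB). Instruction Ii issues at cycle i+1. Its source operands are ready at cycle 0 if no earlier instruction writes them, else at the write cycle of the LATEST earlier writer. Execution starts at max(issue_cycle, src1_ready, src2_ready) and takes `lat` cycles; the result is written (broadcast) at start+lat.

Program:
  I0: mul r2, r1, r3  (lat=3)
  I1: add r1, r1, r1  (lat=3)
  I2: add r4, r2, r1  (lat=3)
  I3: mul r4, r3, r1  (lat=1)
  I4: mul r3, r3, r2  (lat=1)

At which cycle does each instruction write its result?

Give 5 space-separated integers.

I0 mul r2: issue@1 deps=(None,None) exec_start@1 write@4
I1 add r1: issue@2 deps=(None,None) exec_start@2 write@5
I2 add r4: issue@3 deps=(0,1) exec_start@5 write@8
I3 mul r4: issue@4 deps=(None,1) exec_start@5 write@6
I4 mul r3: issue@5 deps=(None,0) exec_start@5 write@6

Answer: 4 5 8 6 6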